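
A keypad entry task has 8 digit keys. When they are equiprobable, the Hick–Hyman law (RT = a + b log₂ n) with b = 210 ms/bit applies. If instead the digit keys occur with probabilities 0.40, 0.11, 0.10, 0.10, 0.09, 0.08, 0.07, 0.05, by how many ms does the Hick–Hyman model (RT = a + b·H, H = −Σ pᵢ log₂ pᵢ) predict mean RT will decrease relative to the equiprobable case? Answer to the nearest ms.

The RT saving is b·ΔH. Equiprobable H₀ = log₂(8) = 3.0000 bits; with the given probabilities H = 2.6323 bits.
b·(H₀ − H) = 210 × (3.0000 − 2.6323) = 77.23 ms.

77 ms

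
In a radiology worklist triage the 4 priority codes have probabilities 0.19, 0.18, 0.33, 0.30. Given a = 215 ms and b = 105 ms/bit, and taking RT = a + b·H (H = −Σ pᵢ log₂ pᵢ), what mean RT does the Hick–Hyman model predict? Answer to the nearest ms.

420 ms

Entropy contributions −pᵢ log₂ pᵢ: 0.4552, 0.4453, 0.5278, 0.5211; sum H = 1.9494 bits.
RT = a + bH = 215 + 105·1.9494 = 419.69 ms.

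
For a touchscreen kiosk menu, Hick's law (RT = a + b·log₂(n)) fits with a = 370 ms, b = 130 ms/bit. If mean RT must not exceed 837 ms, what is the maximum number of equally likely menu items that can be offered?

12

Set 370 + 130·log₂ n ≤ 837 → log₂ n ≤ (837 − 370)/130 = 3.5923.
So n ≤ 2^3.5923 = 12.061; the largest integer n is 12.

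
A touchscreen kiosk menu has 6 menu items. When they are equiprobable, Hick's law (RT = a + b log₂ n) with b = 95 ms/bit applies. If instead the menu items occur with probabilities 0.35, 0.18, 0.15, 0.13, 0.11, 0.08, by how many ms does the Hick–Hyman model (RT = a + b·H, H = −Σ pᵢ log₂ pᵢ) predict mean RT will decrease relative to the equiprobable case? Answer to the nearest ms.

17 ms

Equiprobable entropy H₀ = log₂ 6 = 2.5850 bits.
Skewed entropy H = −Σ pᵢ log₂ pᵢ = 2.4104 bits.
ΔRT = b·(H₀ − H) = 95 × 0.1746 = 16.58 ms.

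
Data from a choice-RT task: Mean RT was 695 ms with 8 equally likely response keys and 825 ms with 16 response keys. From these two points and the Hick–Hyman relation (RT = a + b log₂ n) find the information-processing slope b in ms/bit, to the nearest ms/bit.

b = (RT₂ − RT₁)/(log₂ n₂ − log₂ n₁) = (825 − 695)/(4 − 3) = 130 ms/bit.

130 ms/bit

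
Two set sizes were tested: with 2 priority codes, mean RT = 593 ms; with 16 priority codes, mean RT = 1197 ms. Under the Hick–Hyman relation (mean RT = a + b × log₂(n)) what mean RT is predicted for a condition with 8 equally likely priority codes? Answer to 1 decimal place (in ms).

Solve the two-equation system in a and b:
  b = (1197 − 593) / (log₂ 16 − log₂ 2) = 604 / (4 − 1) = 201.333 ms/bit
  a = 593 − 201.333 × 1 = 391.667 ms
Then RT(8) = 391.667 + 201.333 × log₂ 8 = 391.667 + 201.333 × 3 ≈ 995.667 ms.

995.7 ms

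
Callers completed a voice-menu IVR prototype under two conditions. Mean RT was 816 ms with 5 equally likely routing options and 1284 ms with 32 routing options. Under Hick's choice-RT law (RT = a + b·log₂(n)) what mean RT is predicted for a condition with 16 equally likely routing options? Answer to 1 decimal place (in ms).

With log₂ n on the abscissa the relation is linear; from the two conditions:
  b = (1284 − 816) / (log₂ 32 − log₂ 5) = 468 / (5 − 2.3219) = 174.753 ms/bit
  a = 816 − 174.753 × 2.3219 = 410.237 ms
Then RT(16) = 410.237 + 174.753 × log₂ 16 = 410.237 + 174.753 × 4 ≈ 1109.247 ms.

1109.2 ms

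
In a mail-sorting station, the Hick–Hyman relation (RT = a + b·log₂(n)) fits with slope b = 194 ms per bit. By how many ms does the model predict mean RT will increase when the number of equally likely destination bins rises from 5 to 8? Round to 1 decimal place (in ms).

The intercept a cancels: ΔRT = b·(log₂ n₂ − log₂ n₁) = b·log₂(n₂/n₁).
log₂(8) − log₂(5) = 3 − 2.3219 = 0.6781.
ΔRT = 194 × 0.6781 = 131.546 ms.

131.5 ms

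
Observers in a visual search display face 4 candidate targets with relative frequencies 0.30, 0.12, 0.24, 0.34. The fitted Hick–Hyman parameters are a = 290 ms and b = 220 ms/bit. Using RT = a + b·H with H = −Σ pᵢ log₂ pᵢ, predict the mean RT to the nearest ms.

H = 0.30·log₂(1/0.30) + 0.12·log₂(1/0.12) + 0.24·log₂(1/0.24) + 0.34·log₂(1/0.34) = 1.9115 bits.
RT = 290 + 220 × 1.9115 = 710.52 ms.

711 ms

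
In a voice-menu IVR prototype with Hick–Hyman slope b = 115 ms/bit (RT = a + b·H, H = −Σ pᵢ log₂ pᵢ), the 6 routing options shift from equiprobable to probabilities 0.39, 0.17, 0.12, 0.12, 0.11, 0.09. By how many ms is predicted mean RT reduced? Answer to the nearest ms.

The RT saving is b·ΔH. Equiprobable H₀ = log₂(6) = 2.5850 bits; with the given probabilities H = 2.3615 bits.
b·(H₀ − H) = 115 × (2.5850 − 2.3615) = 25.70 ms.

26 ms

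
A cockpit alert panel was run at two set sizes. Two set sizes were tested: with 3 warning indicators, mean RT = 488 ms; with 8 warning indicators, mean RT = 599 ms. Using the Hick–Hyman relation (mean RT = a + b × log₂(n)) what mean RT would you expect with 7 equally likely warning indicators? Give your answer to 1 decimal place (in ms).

With log₂ n on the abscissa the relation is linear; from the two conditions:
  b = (599 − 488) / (log₂ 8 − log₂ 3) = 111 / (3 − 1.5850) = 78.443 ms/bit
  a = 488 − 78.443 × 1.5850 = 363.671 ms
Then RT(7) = 363.671 + 78.443 × log₂ 7 = 363.671 + 78.443 × 2.8074 ≈ 583.888 ms.

583.9 ms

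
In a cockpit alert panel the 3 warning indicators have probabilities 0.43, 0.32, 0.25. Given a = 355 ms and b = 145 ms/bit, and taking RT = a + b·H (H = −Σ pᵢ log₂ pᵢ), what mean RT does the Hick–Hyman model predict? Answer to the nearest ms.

580 ms

H = 0.43·log₂(1/0.43) + 0.32·log₂(1/0.32) + 0.25·log₂(1/0.25) = 1.5496 bits.
RT = 355 + 145 × 1.5496 = 579.69 ms.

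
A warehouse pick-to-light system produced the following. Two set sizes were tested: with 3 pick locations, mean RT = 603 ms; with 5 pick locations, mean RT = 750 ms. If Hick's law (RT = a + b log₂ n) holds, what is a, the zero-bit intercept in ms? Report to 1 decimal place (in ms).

b = (RT₂ − RT₁)/(log₂ n₂ − log₂ n₁) = (750 − 603)/(2.3219 − 1.5850) = 199.467 ms/bit.
a = RT₁ − b·log₂ n₁ = 603 − 199.467 × 1.5850 = 286.853 ms.

286.9 ms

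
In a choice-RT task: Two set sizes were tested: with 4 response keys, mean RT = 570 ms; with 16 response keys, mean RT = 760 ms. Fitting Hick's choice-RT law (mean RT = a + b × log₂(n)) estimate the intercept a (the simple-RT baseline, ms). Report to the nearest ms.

380 ms

Slope: b = (760 − 570) / (log₂ 16 − log₂ 4) = 190/2.0000 = 95 ms/bit.
Intercept: a = 570 − 95·log₂(4) = 380.000 ms.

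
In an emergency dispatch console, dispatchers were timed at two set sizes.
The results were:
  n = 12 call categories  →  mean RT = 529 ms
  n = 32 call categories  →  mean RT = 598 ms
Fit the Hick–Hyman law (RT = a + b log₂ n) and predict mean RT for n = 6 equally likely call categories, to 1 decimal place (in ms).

Solve the two-equation system in a and b:
  b = (598 − 529) / (log₂ 32 − log₂ 12) = 69 / (5 − 3.5850) = 48.762 ms/bit
  a = 529 − 48.762 × 3.5850 = 354.190 ms
Then RT(6) = 354.190 + 48.762 × log₂ 6 = 354.190 + 48.762 × 2.5850 ≈ 480.238 ms.

480.2 ms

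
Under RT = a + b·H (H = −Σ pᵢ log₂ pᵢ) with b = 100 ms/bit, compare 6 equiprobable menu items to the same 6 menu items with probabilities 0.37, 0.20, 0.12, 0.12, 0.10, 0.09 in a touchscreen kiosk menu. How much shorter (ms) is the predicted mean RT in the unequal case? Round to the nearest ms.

The RT saving is b·ΔH. Equiprobable H₀ = log₂(6) = 2.5850 bits; with the given probabilities H = 2.3741 bits.
b·(H₀ − H) = 100 × (2.5850 − 2.3741) = 21.09 ms.

21 ms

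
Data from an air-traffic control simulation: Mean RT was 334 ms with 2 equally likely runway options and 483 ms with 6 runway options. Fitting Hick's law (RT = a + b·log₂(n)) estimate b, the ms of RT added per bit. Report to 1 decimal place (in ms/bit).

94.0 ms/bit

The slope on a log₂ axis is (483 − 334) / (2.5850 − 1) = 94.009 ms/bit.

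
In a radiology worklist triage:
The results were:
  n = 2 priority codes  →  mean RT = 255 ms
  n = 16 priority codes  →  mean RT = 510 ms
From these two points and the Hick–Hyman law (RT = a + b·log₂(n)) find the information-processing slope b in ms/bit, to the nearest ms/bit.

85 ms/bit

b = (RT₂ − RT₁)/(log₂ n₂ − log₂ n₁) = (510 − 255)/(4 − 1) = 85 ms/bit.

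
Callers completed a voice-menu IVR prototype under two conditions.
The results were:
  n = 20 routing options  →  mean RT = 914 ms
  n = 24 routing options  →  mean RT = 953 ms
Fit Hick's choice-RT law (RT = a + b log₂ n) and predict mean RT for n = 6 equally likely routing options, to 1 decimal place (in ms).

RT is linear in log₂ n, so two points fix the line:
  b = (953 − 914) / (log₂ 24 − log₂ 20) = 39 / (4.5850 − 4.3219) = 148.270 ms/bit
  a = 914 − 148.270 × 4.3219 = 273.190 ms
Then RT(6) = 273.190 + 148.270 × log₂ 6 = 273.190 + 148.270 × 2.5850 ≈ 656.461 ms.

656.5 ms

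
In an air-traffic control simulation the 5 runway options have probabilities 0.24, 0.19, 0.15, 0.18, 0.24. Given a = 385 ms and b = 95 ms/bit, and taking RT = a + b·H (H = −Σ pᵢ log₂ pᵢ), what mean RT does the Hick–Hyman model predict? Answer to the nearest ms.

Entropy contributions −pᵢ log₂ pᵢ: 0.4941, 0.4552, 0.4105, 0.4453, 0.4941; sum H = 2.2993 bits.
RT = a + bH = 385 + 95·2.2993 = 603.44 ms.

603 ms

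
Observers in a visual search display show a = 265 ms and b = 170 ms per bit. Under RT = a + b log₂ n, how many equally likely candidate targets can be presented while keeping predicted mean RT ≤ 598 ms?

Set 265 + 170·log₂ n ≤ 598 → log₂ n ≤ (598 − 265)/170 = 1.9588.
So n ≤ 2^1.9588 = 3.887; the largest integer n is 3.

3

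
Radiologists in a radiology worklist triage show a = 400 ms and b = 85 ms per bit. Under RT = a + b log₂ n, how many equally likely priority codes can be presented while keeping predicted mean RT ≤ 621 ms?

Information budget: (621 − 400)/85 = 2.6000 bits, so n ≤ 2^2.6000 = 6.063 → at most 6.

6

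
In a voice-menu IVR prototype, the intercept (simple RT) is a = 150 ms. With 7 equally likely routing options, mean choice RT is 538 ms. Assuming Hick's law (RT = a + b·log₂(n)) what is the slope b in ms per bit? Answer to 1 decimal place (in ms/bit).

7 alternatives carry log₂ 7 = 2.8074 bits; the choice cost is 538 − 150 = 388 ms, so b = 388/2.8074 = 138.208 ms/bit.

138.2 ms/bit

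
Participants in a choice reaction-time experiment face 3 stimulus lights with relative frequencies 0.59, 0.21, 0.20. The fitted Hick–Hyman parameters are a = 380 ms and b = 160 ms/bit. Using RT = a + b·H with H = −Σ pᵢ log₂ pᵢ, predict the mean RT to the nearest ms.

602 ms

H = 0.59·log₂(1/0.59) + 0.21·log₂(1/0.21) + 0.20·log₂(1/0.20) = 1.3863 bits.
RT = 380 + 160 × 1.3863 = 601.81 ms.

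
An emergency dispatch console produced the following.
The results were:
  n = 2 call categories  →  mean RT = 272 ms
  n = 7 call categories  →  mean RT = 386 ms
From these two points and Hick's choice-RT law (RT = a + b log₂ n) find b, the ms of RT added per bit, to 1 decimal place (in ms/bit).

63.1 ms/bit

The slope on a log₂ axis is (386 − 272) / (2.8074 − 1) = 63.076 ms/bit.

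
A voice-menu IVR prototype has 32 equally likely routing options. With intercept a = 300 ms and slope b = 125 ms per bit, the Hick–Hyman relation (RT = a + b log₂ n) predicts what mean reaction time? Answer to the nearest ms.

925 ms

log₂(32) = 5 bits, so RT = 300 + 125 × 5 ≈ 925.000 ms.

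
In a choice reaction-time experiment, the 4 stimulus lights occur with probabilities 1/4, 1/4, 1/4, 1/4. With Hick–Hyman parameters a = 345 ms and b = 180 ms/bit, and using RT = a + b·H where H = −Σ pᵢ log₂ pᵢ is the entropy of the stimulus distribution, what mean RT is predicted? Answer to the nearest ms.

705 ms

Each term −pᵢ log₂ pᵢ: 0.25·2 + 0.25·2 + 0.25·2 + 0.25·2; summed, H = 2.000 bits.
Mean RT = a + bH = 345 + 180·2.000 = 705.00 ms.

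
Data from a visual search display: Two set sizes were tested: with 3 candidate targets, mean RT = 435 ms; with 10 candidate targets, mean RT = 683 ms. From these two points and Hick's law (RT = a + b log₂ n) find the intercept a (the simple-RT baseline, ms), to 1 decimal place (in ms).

b = (RT₂ − RT₁)/(log₂ n₂ − log₂ n₁) = (683 − 435)/(3.3219 − 1.5850) = 142.778 ms/bit.
a = RT₁ − b·log₂ n₁ = 435 − 142.778 × 1.5850 = 208.703 ms.

208.7 ms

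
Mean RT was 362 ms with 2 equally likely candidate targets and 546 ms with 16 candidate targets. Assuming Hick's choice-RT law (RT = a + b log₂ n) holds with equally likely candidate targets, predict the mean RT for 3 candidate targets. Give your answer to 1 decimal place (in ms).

Fit slope and intercept:
  b = (546 − 362) / (log₂ 16 − log₂ 2) = 184 / (4 − 1) = 61.333 ms/bit
  a = 362 − 61.333 × 1 = 300.667 ms
Then RT(3) = 300.667 + 61.333 × log₂ 3 = 300.667 + 61.333 × 1.5850 ≈ 397.878 ms.

397.9 ms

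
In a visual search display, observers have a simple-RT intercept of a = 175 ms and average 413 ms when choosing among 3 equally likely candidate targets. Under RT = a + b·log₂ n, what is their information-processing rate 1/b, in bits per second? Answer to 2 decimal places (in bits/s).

b = (413 − 175)/log₂ 3 = 238/1.5850 = 150.161 ms per bit = 0.15016 s/bit; the reciprocal is 6.660 bits/s.

6.66 bits/s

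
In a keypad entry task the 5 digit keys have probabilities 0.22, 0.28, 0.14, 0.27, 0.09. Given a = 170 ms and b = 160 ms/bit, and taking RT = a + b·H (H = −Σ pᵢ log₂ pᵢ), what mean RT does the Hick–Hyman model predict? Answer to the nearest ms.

Entropy contributions −pᵢ log₂ pᵢ: 0.4806, 0.5142, 0.3971, 0.5100, 0.3127; sum H = 2.2146 bits.
RT = a + bH = 170 + 160·2.2146 = 524.33 ms.

524 ms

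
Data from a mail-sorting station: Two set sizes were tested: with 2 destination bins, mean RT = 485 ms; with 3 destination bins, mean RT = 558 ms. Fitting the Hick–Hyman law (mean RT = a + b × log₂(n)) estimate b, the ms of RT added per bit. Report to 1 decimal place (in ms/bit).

124.8 ms/bit

The slope on a log₂ axis is (558 − 485) / (1.5850 − 1) = 124.794 ms/bit.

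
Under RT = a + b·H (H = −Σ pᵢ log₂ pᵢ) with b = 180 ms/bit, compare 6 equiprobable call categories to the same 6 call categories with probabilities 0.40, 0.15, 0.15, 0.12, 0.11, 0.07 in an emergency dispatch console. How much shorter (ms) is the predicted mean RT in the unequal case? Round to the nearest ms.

45 ms

Equiprobable entropy H₀ = log₂ 6 = 2.5850 bits.
Skewed entropy H = −Σ pᵢ log₂ pᵢ = 2.3358 bits.
ΔRT = b·(H₀ − H) = 180 × 0.2492 = 44.85 ms.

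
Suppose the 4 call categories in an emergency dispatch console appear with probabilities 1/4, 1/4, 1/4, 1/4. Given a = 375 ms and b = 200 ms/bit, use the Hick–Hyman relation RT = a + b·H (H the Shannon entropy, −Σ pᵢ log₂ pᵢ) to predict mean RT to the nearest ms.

775 ms

H = −Σ pᵢ log₂ pᵢ = 0.25·2 + 0.25·2 + 0.25·2 + 0.25·2 = 2.000 bits.
RT = 375 + 200 × 2.000 = 775.00 ms.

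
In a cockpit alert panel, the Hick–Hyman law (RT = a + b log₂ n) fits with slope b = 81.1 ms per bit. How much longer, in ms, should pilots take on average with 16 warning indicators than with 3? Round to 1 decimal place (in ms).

195.9 ms

Only the slope matters, since a is common to both: ΔRT = b·log₂(n₂/n₁).
log₂(16) − log₂(3) = 4 − 1.5850 = 2.4150.
ΔRT = 81.1 × 2.4150 = 195.860 ms.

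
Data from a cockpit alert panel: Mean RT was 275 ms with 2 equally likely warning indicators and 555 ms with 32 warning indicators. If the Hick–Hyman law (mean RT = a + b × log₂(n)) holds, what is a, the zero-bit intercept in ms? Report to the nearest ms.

The slope on a log₂ axis is (555 − 275) / (5 − 1) = 70 ms/bit.
Intercept: a = 275 − 70·log₂(2) = 205.000 ms.

205 ms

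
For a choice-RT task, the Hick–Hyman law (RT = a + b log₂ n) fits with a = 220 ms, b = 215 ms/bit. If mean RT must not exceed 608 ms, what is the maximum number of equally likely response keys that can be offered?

3

Set 220 + 215·log₂ n ≤ 608 → log₂ n ≤ (608 − 220)/215 = 1.8047.
So n ≤ 2^1.8047 = 3.493; the largest integer n is 3.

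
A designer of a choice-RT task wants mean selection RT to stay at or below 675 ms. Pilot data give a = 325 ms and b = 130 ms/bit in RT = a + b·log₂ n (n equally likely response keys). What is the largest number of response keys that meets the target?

6

130·log₂ n ≤ 675 − 325 = 350, giving log₂ n ≤ 2.6923 and n ≤ 6.463. The largest whole number is 6.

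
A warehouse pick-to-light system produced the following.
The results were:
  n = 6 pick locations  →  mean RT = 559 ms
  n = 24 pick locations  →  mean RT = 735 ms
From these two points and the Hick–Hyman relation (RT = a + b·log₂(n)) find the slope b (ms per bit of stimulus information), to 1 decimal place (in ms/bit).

88.0 ms/bit

The slope on a log₂ axis is (735 − 559) / (4.5850 − 2.5850) = 88.000 ms/bit.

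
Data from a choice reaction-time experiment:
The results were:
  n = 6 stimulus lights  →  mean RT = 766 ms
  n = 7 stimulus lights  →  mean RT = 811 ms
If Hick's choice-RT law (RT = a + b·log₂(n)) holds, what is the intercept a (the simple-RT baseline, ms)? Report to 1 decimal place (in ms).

242.9 ms

Slope: b = (811 − 766) / (log₂ 7 − log₂ 6) = 45/0.2224 = 202.345 ms/bit.
Intercept: a = 766 − 202.345·log₂(6) = 242.946 ms.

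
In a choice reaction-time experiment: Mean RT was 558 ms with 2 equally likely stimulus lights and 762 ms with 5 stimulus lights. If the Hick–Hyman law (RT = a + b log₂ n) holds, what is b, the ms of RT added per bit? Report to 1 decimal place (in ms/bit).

b = (RT₂ − RT₁)/(log₂ n₂ − log₂ n₁) = (762 − 558)/(2.3219 − 1) = 154.320 ms/bit.

154.3 ms/bit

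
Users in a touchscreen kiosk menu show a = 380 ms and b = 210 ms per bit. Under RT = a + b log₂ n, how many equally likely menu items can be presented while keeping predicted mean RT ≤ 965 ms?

6

Set 380 + 210·log₂ n ≤ 965 → log₂ n ≤ (965 − 380)/210 = 2.7857.
So n ≤ 2^2.7857 = 6.896; the largest integer n is 6.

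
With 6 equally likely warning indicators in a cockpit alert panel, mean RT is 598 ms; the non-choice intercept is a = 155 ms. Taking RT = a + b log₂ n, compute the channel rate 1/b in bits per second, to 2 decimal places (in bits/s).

Choice component = 598 − 155 = 443 ms over log₂(6) = 2.5850 bits.
b = 443 / 2.5850 = 171.376 ms/bit, so 1/b = 5.835 bits/s.

5.84 bits/s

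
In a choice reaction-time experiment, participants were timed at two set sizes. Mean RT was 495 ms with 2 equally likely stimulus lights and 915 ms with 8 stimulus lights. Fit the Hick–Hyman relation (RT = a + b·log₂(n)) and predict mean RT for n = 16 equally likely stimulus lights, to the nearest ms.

1125 ms

RT is linear in log₂ n, so two points fix the line:
  b = (915 − 495) / (log₂ 8 − log₂ 2) = 420 / (3 − 1) = 210 ms/bit
  a = 495 − 210 × 1 = 285 ms
Then RT(16) = 285 + 210 × log₂ 16 = 285 + 210 × 4 ≈ 1125.000 ms.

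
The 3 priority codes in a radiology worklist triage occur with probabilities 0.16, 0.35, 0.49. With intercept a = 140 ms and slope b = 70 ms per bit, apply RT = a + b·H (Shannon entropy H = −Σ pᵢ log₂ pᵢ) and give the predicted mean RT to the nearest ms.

Entropy contributions −pᵢ log₂ pᵢ: 0.4230, 0.5301, 0.5043; sum H = 1.4574 bits.
RT = a + bH = 140 + 70·1.4574 = 242.02 ms.

242 ms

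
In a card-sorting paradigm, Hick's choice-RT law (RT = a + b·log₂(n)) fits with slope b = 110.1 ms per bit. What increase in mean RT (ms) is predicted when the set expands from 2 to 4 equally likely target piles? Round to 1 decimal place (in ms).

110.1 ms

The intercept a cancels: ΔRT = b·(log₂ n₂ − log₂ n₁) = b·log₂(n₂/n₁).
log₂(4) − log₂(2) = log₂(4/2) = log₂(2) = 1.
ΔRT = 110.1 × 1.0000 = 110.100 ms.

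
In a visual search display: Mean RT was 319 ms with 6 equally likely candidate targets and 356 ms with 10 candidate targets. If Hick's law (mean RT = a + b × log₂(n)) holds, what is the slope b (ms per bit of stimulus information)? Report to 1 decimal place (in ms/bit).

Slope: b = (356 − 319) / (log₂ 10 − log₂ 6) = 37/0.7370 = 50.206 ms/bit.

50.2 ms/bit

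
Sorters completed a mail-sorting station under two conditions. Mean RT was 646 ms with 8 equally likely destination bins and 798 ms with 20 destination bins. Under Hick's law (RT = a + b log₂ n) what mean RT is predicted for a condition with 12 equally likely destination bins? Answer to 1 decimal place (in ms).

Fit slope and intercept:
  b = (798 − 646) / (log₂ 20 − log₂ 8) = 152 / (4.3219 − 3) = 114.984 ms/bit
  a = 646 − 114.984 × 3 = 301.049 ms
Then RT(12) = 301.049 + 114.984 × log₂ 12 = 301.049 + 114.984 × 3.5850 ≈ 713.261 ms.

713.3 ms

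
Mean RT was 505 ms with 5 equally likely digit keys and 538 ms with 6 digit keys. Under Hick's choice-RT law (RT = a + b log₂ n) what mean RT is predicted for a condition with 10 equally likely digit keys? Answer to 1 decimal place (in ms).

630.5 ms

Fit slope and intercept:
  b = (538 − 505) / (log₂ 6 − log₂ 5) = 33 / (2.5850 − 2.3219) = 125.459 ms/bit
  a = 505 − 125.459 × 2.3219 = 213.694 ms
Then RT(10) = 213.694 + 125.459 × log₂ 10 = 213.694 + 125.459 × 3.3219 ≈ 630.459 ms.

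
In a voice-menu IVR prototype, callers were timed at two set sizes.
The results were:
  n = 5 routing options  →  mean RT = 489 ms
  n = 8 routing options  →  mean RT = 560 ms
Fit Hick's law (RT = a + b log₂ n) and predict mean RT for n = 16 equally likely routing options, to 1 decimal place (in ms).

664.7 ms

Solve the two-equation system in a and b:
  b = (560 − 489) / (log₂ 8 − log₂ 5) = 71 / (3 − 2.3219) = 104.709 ms/bit
  a = 489 − 104.709 × 2.3219 = 245.874 ms
Then RT(16) = 245.874 + 104.709 × log₂ 16 = 245.874 + 104.709 × 4 ≈ 664.709 ms.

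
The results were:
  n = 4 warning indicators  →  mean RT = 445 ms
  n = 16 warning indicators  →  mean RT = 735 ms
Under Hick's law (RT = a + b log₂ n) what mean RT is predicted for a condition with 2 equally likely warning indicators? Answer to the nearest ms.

Fit slope and intercept:
  b = (735 − 445) / (log₂ 16 − log₂ 4) = 290 / (4 − 2) = 145 ms/bit
  a = 445 − 145 × 2 = 155 ms
Then RT(2) = 155 + 145 × log₂ 2 = 155 + 145 × 1 ≈ 300.000 ms.

300 ms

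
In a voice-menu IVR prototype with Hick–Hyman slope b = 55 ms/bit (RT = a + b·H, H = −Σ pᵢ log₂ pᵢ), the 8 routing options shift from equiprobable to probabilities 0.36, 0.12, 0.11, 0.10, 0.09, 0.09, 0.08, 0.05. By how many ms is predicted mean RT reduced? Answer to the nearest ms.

16 ms

Equiprobable entropy H₀ = log₂ 8 = 3.0000 bits.
Skewed entropy H = −Σ pᵢ log₂ pᵢ = 2.7131 bits.
ΔRT = b·(H₀ − H) = 55 × 0.2869 = 15.78 ms.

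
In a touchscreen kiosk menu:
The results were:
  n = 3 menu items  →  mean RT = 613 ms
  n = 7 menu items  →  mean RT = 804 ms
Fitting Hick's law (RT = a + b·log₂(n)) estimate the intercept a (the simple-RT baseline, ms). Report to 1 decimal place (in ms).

The slope on a log₂ axis is (804 − 613) / (2.8074 − 1.5850) = 156.251 ms/bit.
a = RT₁ − b·log₂ n₁ = 613 − 156.251 × 1.5850 = 365.348 ms.

365.3 ms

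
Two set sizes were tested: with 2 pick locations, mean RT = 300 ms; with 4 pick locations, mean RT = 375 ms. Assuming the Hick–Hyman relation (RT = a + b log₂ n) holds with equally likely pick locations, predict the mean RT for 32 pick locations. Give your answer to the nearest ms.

600 ms

RT is linear in log₂ n, so two points fix the line:
  b = (375 − 300) / (log₂ 4 − log₂ 2) = 75 / (2 − 1) = 75 ms/bit
  a = 300 − 75 × 1 = 225 ms
Then RT(32) = 225 + 75 × log₂ 32 = 225 + 75 × 5 ≈ 600.000 ms.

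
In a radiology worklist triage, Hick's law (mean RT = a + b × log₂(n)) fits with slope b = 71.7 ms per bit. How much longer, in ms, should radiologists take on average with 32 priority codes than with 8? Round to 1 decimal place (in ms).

143.4 ms

The intercept a cancels: ΔRT = b·(log₂ n₂ − log₂ n₁) = b·log₂(n₂/n₁).
log₂(32) − log₂(8) = log₂(32/8) = log₂(4) = 2.
ΔRT = 71.7 × 2.0000 = 143.400 ms.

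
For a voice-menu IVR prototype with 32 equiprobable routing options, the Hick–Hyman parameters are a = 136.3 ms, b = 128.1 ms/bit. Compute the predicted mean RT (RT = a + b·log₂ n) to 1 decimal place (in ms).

log₂(32) = 5 bits, so RT = 136.3 + 128.1 × 5 ≈ 776.800 ms.

776.8 ms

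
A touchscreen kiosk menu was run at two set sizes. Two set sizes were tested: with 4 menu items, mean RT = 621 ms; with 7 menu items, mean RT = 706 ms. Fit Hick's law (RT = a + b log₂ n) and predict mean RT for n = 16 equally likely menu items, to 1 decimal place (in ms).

831.6 ms

Fit slope and intercept:
  b = (706 − 621) / (log₂ 7 − log₂ 4) = 85 / (2.8074 − 2) = 105.282 ms/bit
  a = 621 − 105.282 × 2 = 410.436 ms
Then RT(16) = 410.436 + 105.282 × log₂ 16 = 410.436 + 105.282 × 4 ≈ 831.564 ms.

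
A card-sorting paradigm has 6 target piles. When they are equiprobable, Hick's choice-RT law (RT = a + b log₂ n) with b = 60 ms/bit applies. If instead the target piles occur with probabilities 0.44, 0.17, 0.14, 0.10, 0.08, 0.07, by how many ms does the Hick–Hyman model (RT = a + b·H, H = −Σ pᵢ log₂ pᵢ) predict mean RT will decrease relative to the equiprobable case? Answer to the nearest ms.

20 ms

The RT saving is b·ΔH. Equiprobable H₀ = log₂(6) = 2.5850 bits; with the given probabilities H = 2.2451 bits.
b·(H₀ − H) = 60 × (2.5850 − 2.2451) = 20.39 ms.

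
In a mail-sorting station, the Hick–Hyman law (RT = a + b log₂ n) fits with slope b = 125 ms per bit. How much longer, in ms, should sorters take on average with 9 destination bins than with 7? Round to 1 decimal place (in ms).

45.3 ms

Only the slope matters, since a is common to both: ΔRT = b·log₂(n₂/n₁).
log₂(9) − log₂(7) = 3.1699 − 2.8074 = 0.3626.
ΔRT = 125 × 0.3626 = 45.321 ms.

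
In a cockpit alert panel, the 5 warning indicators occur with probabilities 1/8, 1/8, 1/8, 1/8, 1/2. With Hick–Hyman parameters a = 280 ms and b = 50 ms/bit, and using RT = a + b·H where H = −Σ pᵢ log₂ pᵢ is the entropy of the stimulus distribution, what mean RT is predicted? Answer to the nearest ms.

Each term −pᵢ log₂ pᵢ: 0.125·3 + 0.125·3 + 0.125·3 + 0.125·3 + 0.5·1; summed, H = 2.000 bits.
Mean RT = a + bH = 280 + 50·2.000 = 380.00 ms.

380 ms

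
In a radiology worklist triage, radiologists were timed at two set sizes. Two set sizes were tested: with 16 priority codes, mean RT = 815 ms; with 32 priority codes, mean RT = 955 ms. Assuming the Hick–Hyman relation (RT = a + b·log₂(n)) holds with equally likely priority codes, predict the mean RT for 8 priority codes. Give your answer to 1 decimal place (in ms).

With log₂ n on the abscissa the relation is linear; from the two conditions:
  b = (955 − 815) / (log₂ 32 − log₂ 16) = 140 / (5 − 4) = 140.000 ms/bit
  a = 815 − 140.000 × 4 = 255.000 ms
Then RT(8) = 255.000 + 140.000 × log₂ 8 = 255.000 + 140.000 × 3 ≈ 675.000 ms.

675.0 ms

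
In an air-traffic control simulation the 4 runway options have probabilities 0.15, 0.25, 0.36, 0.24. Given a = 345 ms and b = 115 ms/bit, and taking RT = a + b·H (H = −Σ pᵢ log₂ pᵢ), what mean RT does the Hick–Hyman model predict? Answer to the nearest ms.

Entropy contributions −pᵢ log₂ pᵢ: 0.4105, 0.5000, 0.5306, 0.4941; sum H = 1.9353 bits.
RT = a + bH = 345 + 115·1.9353 = 567.56 ms.

568 ms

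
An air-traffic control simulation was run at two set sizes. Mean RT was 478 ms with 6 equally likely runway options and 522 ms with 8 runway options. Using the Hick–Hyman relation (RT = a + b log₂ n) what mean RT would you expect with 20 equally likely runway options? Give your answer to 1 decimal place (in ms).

662.1 ms

With log₂ n on the abscissa the relation is linear; from the two conditions:
  b = (522 − 478) / (log₂ 8 − log₂ 6) = 44 / (3 − 2.5850) = 106.015 ms/bit
  a = 478 − 106.015 × 2.5850 = 203.956 ms
Then RT(20) = 203.956 + 106.015 × log₂ 20 = 203.956 + 106.015 × 4.3219 ≈ 662.144 ms.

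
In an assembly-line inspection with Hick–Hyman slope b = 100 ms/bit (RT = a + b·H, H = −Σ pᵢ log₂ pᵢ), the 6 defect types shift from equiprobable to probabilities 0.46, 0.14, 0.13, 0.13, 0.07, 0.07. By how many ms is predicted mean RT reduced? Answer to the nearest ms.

37 ms

Equiprobable entropy H₀ = log₂ 6 = 2.5850 bits.
Skewed entropy H = −Σ pᵢ log₂ pᵢ = 2.2148 bits.
ΔRT = b·(H₀ − H) = 100 × 0.3701 = 37.01 ms.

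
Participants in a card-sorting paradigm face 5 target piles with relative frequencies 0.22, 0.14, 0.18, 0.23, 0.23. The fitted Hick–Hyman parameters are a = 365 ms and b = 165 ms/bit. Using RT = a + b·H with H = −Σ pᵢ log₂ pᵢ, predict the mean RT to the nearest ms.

744 ms

Entropy contributions −pᵢ log₂ pᵢ: 0.4806, 0.3971, 0.4453, 0.4877, 0.4877; sum H = 2.2983 bits.
RT = a + bH = 365 + 165·2.2983 = 744.22 ms.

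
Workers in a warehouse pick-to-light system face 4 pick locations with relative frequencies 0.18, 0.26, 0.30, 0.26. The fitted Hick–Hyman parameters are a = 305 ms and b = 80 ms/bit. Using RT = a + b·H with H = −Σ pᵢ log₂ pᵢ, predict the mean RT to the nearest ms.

463 ms

Entropy contributions −pᵢ log₂ pᵢ: 0.4453, 0.5053, 0.5211, 0.5053; sum H = 1.9770 bits.
RT = a + bH = 305 + 80·1.9770 = 463.16 ms.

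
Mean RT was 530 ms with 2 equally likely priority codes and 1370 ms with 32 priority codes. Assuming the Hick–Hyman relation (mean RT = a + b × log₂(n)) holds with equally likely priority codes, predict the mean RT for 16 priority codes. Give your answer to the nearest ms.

Solve the two-equation system in a and b:
  b = (1370 − 530) / (log₂ 32 − log₂ 2) = 840 / (5 − 1) = 210 ms/bit
  a = 530 − 210 × 1 = 320 ms
Then RT(16) = 320 + 210 × log₂ 16 = 320 + 210 × 4 ≈ 1160.000 ms.

1160 ms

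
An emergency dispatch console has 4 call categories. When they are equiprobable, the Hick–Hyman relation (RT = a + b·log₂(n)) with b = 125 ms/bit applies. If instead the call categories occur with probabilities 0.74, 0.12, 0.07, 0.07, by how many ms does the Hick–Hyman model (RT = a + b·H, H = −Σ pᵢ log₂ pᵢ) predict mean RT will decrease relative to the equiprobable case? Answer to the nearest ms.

The RT saving is b·ΔH. Equiprobable H₀ = log₂(4) = 2.0000 bits; with the given probabilities H = 1.2256 bits.
b·(H₀ − H) = 125 × (2.0000 − 1.2256) = 96.80 ms.

97 ms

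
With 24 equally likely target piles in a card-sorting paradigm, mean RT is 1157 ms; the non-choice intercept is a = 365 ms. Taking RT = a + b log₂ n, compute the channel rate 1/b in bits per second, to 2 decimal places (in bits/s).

5.79 bits/s

b = (1157 − 365)/log₂ 24 = 792/4.5850 = 172.739 ms per bit = 0.17274 s/bit; the reciprocal is 5.789 bits/s.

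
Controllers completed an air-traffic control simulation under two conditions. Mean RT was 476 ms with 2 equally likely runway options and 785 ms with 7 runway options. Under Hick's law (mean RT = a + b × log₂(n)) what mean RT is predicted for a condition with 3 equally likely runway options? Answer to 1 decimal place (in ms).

576.0 ms

Solve the two-equation system in a and b:
  b = (785 − 476) / (log₂ 7 − log₂ 2) = 309 / (2.8074 − 1) = 170.968 ms/bit
  a = 476 − 170.968 × 1 = 305.032 ms
Then RT(3) = 305.032 + 170.968 × log₂ 3 = 305.032 + 170.968 × 1.5850 ≈ 576.010 ms.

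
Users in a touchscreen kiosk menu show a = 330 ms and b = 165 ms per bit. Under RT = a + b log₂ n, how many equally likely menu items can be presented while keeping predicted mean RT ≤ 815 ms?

Set 330 + 165·log₂ n ≤ 815 → log₂ n ≤ (815 − 330)/165 = 2.9394.
So n ≤ 2^2.9394 = 7.671; the largest integer n is 7.

7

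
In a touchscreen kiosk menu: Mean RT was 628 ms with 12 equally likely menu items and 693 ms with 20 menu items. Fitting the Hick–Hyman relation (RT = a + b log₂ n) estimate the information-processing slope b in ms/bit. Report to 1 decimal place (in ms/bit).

88.2 ms/bit

Slope: b = (693 − 628) / (log₂ 20 − log₂ 12) = 65/0.7370 = 88.200 ms/bit.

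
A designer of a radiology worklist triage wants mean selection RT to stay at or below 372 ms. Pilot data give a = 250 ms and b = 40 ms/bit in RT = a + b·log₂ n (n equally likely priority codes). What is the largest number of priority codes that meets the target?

Information budget: (372 − 250)/40 = 3.0500 bits, so n ≤ 2^3.0500 = 8.282 → at most 8.

8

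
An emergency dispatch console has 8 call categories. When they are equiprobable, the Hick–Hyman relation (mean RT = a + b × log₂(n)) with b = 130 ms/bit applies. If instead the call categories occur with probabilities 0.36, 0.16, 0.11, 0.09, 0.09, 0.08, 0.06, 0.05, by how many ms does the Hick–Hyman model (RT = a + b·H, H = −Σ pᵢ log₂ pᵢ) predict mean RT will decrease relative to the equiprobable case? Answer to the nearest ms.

42 ms

The RT saving is b·ΔH. Equiprobable H₀ = log₂(8) = 3.0000 bits; with the given probabilities H = 2.6804 bits.
b·(H₀ − H) = 130 × (3.0000 − 2.6804) = 41.55 ms.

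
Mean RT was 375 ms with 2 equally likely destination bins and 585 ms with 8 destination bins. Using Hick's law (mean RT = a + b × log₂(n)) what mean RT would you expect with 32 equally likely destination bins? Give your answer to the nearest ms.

795 ms

Fit slope and intercept:
  b = (585 − 375) / (log₂ 8 − log₂ 2) = 210 / (3 − 1) = 105 ms/bit
  a = 375 − 105 × 1 = 270 ms
Then RT(32) = 270 + 105 × log₂ 32 = 270 + 105 × 5 ≈ 795.000 ms.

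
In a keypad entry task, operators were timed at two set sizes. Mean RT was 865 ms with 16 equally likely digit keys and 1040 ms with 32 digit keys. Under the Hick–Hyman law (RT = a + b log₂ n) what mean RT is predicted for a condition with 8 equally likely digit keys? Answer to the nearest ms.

RT is linear in log₂ n, so two points fix the line:
  b = (1040 − 865) / (log₂ 32 − log₂ 16) = 175 / (5 − 4) = 175 ms/bit
  a = 865 − 175 × 4 = 165 ms
Then RT(8) = 165 + 175 × log₂ 8 = 165 + 175 × 3 ≈ 690.000 ms.

690 ms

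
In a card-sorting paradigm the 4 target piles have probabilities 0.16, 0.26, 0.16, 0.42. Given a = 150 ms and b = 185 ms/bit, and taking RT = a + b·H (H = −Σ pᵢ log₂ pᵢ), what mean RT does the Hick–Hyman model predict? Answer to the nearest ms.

H = 0.16·log₂(1/0.16) + 0.26·log₂(1/0.26) + 0.16·log₂(1/0.16) + 0.42·log₂(1/0.42) = 1.8770 bits.
RT = 150 + 185 × 1.8770 = 497.24 ms.

497 ms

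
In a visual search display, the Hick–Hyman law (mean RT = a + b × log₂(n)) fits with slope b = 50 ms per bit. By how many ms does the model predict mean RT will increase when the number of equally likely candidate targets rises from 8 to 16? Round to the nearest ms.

50 ms

The intercept a cancels: ΔRT = b·(log₂ n₂ − log₂ n₁) = b·log₂(n₂/n₁).
log₂(16) − log₂(8) = log₂(16/8) = log₂(2) = 1.
ΔRT = 50 × 1.0000 = 50.000 ms.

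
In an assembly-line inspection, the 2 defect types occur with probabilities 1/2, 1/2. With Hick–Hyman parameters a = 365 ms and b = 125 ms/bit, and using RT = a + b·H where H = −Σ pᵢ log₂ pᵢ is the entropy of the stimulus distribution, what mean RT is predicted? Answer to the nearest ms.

Each term −pᵢ log₂ pᵢ: 0.5·1 + 0.5·1; summed, H = 1.000 bits.
Mean RT = a + bH = 365 + 125·1.000 = 490.00 ms.

490 ms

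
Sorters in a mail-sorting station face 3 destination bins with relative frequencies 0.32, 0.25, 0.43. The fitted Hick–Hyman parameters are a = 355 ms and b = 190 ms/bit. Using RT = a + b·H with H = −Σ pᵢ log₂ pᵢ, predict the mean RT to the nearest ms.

649 ms

Entropy contributions −pᵢ log₂ pᵢ: 0.5260, 0.5000, 0.5236; sum H = 1.5496 bits.
RT = a + bH = 355 + 190·1.5496 = 649.42 ms.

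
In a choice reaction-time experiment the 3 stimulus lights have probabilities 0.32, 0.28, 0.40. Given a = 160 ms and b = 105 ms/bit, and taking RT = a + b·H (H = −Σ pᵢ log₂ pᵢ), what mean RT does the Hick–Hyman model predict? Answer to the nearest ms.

325 ms

H = 0.32·log₂(1/0.32) + 0.28·log₂(1/0.28) + 0.40·log₂(1/0.40) = 1.5690 bits.
RT = 160 + 105 × 1.5690 = 324.75 ms.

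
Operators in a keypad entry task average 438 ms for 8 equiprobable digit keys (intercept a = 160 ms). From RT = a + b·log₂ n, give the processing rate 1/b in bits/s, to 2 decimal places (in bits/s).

b = (438 − 160)/log₂ 8 = 278/3 = 92.667 ms per bit = 0.09267 s/bit; the reciprocal is 10.791 bits/s.

10.79 bits/s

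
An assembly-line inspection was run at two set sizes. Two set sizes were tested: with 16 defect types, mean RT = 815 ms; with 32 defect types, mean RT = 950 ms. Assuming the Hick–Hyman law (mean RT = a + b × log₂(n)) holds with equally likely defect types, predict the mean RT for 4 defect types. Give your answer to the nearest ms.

545 ms

With log₂ n on the abscissa the relation is linear; from the two conditions:
  b = (950 − 815) / (log₂ 32 − log₂ 16) = 135 / (5 − 4) = 135 ms/bit
  a = 815 − 135 × 4 = 275 ms
Then RT(4) = 275 + 135 × log₂ 4 = 275 + 135 × 2 ≈ 545.000 ms.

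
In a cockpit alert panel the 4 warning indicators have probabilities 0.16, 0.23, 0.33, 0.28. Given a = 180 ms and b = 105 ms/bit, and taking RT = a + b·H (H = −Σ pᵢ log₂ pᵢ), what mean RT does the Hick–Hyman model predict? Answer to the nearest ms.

H = 0.16·log₂(1/0.16) + 0.23·log₂(1/0.23) + 0.33·log₂(1/0.33) + 0.28·log₂(1/0.28) = 1.9527 bits.
RT = 180 + 105 × 1.9527 = 385.04 ms.

385 ms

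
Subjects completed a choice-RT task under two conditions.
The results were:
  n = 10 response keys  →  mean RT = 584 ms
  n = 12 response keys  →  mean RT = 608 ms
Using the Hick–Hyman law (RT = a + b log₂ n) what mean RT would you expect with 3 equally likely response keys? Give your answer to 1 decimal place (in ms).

Fit slope and intercept:
  b = (608 − 584) / (log₂ 12 − log₂ 10) = 24 / (3.5850 − 3.3219) = 91.243 ms/bit
  a = 584 − 91.243 × 3.3219 = 280.898 ms
Then RT(3) = 280.898 + 91.243 × log₂ 3 = 280.898 + 91.243 × 1.5850 ≈ 425.514 ms.

425.5 ms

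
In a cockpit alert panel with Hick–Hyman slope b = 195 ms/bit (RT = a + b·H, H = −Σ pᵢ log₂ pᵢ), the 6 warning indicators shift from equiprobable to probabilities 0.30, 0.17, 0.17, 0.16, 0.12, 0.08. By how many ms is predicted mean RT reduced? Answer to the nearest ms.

22 ms

The RT saving is b·ΔH. Equiprobable H₀ = log₂(6) = 2.5850 bits; with the given probabilities H = 2.4719 bits.
b·(H₀ − H) = 195 × (2.5850 − 2.4719) = 22.06 ms.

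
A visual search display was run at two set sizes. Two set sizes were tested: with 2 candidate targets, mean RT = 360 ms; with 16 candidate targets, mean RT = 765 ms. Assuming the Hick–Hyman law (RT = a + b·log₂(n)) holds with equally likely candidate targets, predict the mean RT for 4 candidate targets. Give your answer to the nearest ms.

495 ms

With log₂ n on the abscissa the relation is linear; from the two conditions:
  b = (765 − 360) / (log₂ 16 − log₂ 2) = 405 / (4 − 1) = 135 ms/bit
  a = 360 − 135 × 1 = 225 ms
Then RT(4) = 225 + 135 × log₂ 4 = 225 + 135 × 2 ≈ 495.000 ms.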